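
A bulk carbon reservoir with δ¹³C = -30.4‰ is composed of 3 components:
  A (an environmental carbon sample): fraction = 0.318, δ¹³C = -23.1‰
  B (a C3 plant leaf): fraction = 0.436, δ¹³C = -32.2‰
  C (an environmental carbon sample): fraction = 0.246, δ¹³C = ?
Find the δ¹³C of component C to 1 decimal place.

-36.6‰

Isotope mass balance: δ_bulk = Σ fᵢ·δᵢ.
-30.4 = 0.318×(-23.1) + 0.436×(-32.2) + 0.246×δ_C
0.246·δ_C = -30.4 − (-21.385) = -9.015
δ_C = -9.015 / 0.246 = -36.65‰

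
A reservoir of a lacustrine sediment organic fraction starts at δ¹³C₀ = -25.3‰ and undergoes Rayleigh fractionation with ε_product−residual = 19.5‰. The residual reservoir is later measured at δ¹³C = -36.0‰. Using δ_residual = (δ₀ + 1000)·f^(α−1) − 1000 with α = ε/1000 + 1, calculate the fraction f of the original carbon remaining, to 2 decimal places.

0.57

α − 1 = ε/1000 = 0.0195
(δ_res + 1000)/(δ₀ + 1000) = (-36.0 + 1000)/(-25.3 + 1000) = 964.0/974.7 = 0.989022
f = 0.989022^(1/0.0195) = exp(ln(0.989022)/0.0195) = exp(-0.01104/0.0195)
f = exp(-0.5661) = 0.5678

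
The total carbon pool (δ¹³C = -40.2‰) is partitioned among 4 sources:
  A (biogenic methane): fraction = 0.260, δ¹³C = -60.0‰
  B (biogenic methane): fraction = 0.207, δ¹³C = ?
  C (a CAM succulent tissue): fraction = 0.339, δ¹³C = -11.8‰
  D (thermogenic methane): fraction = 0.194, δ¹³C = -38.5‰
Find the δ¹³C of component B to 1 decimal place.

-63.4‰

Isotope mass balance: δ_bulk = Σ fᵢ·δᵢ.
-40.2 = 0.260×(-60.0) + 0.207×δ_B + 0.339×(-11.8) + 0.194×(-38.5)
0.207·δ_B = -40.2 − (-27.069) = -13.131
δ_B = -13.131 / 0.207 = -63.43‰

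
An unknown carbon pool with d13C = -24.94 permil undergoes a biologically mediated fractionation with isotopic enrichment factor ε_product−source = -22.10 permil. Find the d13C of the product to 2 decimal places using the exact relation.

-46.49 permil

To first order, δ_product ≈ δ_source + ε = -47.04 permil.
Exactly, δ_product = (δ_source + 1000)·(ε/1000 + 1) − 1000.
δ_product = (-24.94 + 1000) × (-22.10/1000 + 1) − 1000
δ_product = -46.489 permil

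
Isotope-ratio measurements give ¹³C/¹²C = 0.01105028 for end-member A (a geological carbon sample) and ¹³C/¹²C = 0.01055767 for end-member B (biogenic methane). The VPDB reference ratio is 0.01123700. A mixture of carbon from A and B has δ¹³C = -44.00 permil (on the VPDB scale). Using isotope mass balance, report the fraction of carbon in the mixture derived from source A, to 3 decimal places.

0.375

δ_A = (0.01105028/0.01123700 − 1)×1000 = (0.983383 − 1)×1000 = -16.617 permil
δ_B = (0.01055767/0.01123700 − 1)×1000 = (0.939545 − 1)×1000 = -60.455 permil
f_A = (δ_mix − δ_B)/(δ_A − δ_B) = (-44.00 − (-60.455))/(-16.617 − (-60.455))
f_A = 16.455 / 43.838 = 0.3754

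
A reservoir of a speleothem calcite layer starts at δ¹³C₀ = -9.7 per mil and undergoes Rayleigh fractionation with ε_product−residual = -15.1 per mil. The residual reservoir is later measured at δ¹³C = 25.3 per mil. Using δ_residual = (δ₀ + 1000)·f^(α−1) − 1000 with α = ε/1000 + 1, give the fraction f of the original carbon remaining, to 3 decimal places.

0.100

α − 1 = ε/1000 = -0.0151
(δ_res + 1000)/(δ₀ + 1000) = (25.3 + 1000)/(-9.7 + 1000) = 1025.3/990.3 = 1.035343
f = 1.035343^(1/-0.0151) = exp(ln(1.035343)/-0.0151) = exp(0.03473/-0.0151)
f = exp(-2.3002) = 0.1002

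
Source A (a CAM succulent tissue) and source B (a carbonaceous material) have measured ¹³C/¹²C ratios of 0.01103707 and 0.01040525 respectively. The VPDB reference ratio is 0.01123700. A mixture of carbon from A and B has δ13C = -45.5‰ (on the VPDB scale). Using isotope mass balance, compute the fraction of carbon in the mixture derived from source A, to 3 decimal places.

δ_A = (0.01103707/0.01123700 − 1)×1000 = (0.982208 − 1)×1000 = -17.792‰
δ_B = (0.01040525/0.01123700 − 1)×1000 = (0.925981 − 1)×1000 = -74.019‰
f_A = (δ_mix − δ_B)/(δ_A − δ_B) = (-45.5 − (-74.019))/(-17.792 − (-74.019))
f_A = 28.519 / 56.227 = 0.5072

0.507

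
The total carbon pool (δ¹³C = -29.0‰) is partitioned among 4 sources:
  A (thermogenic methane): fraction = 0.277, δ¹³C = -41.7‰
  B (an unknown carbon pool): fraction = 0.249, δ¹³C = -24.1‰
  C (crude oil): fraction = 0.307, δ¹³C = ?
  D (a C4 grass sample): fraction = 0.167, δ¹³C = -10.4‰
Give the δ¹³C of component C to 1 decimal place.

-31.6‰

Isotope mass balance: δ_bulk = Σ fᵢ·δᵢ.
-29.0 = 0.277×(-41.7) + 0.249×(-24.1) + 0.307×δ_C + 0.167×(-10.4)
0.307·δ_C = -29.0 − (-19.289) = -9.711
δ_C = -9.711 / 0.307 = -31.63‰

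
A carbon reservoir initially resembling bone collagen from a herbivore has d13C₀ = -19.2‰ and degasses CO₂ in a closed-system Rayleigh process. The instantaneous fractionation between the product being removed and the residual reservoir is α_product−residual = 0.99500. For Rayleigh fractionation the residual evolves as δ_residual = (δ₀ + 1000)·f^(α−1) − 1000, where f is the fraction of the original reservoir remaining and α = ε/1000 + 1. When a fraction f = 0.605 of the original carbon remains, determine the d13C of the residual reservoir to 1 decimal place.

Rayleigh residual: δ_res = (δ₀ + 1000)·f^(α−1) − 1000
α − 1 = -0.00500
f^(α−1) = 0.605^(-0.00500) = 1.002516
δ_res = (-19.2 + 1000) × 1.002516 − 1000 = 983.267 − 1000 = -16.73‰

-16.7‰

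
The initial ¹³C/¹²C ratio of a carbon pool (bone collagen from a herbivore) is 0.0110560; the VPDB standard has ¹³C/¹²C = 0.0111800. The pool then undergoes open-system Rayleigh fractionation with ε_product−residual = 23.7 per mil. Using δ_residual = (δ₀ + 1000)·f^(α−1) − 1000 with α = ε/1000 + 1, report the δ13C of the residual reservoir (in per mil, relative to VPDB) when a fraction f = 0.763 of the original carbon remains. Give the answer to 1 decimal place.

-17.4 per mil

δ₀ = (0.0110560/0.0111800 − 1)×1000 = (0.988909 − 1)×1000 = -11.091 per mil
α − 1 = ε/1000 = 0.0237
f^(α−1) = 0.763^(0.0237) = 0.993610
δ_res = (-11.091 + 1000) × 0.993610 − 1000 = 982.589 − 1000 = -17.41 per mil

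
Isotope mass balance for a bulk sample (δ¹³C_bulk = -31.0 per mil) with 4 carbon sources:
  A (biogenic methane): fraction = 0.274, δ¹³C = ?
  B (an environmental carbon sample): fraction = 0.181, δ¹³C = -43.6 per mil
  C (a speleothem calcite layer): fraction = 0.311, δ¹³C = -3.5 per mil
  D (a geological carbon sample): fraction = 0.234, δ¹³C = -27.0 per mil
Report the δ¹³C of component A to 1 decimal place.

-57.3 per mil

Isotope mass balance: δ_bulk = Σ fᵢ·δᵢ.
-31.0 = 0.274×δ_A + 0.181×(-43.6) + 0.311×(-3.5) + 0.234×(-27.0)
0.274·δ_A = -31.0 − (-15.298) = -15.702
δ_A = -15.702 / 0.274 = -57.31 per mil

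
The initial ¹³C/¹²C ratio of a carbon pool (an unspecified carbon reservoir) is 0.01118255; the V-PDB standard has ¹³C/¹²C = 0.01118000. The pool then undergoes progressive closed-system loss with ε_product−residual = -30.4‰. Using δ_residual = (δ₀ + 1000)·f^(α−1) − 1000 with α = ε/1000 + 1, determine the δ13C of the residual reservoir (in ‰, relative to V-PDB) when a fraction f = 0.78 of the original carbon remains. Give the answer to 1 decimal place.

7.8‰

δ₀ = (0.01118255/0.01118000 − 1)×1000 = (1.000228 − 1)×1000 = 0.228‰
α − 1 = ε/1000 = -0.0304
f^(α−1) = 0.78^(-0.0304) = 1.007582
δ_res = (0.228 + 1000) × 1.007582 − 1000 = 1007.812 − 1000 = 7.81‰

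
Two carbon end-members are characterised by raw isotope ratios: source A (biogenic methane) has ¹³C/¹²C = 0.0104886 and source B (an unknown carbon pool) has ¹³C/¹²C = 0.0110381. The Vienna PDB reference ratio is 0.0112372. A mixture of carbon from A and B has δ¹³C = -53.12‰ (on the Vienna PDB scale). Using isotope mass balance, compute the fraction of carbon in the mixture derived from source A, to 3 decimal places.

δ_A = (0.0104886/0.0112372 − 1)×1000 = (0.933382 − 1)×1000 = -66.618‰
δ_B = (0.0110381/0.0112372 − 1)×1000 = (0.982282 − 1)×1000 = -17.718‰
f_A = (δ_mix − δ_B)/(δ_A − δ_B) = (-53.12 − (-17.718))/(-66.618 − (-17.718))
f_A = -35.402 / -48.900 = 0.7240

0.724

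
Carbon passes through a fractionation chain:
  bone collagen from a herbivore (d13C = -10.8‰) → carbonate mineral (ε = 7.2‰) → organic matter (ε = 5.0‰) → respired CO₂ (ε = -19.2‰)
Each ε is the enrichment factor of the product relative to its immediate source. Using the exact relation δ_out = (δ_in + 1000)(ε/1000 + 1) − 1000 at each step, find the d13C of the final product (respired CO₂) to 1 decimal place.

step 1: δ = (-10.80 + 1000)·(7.2/1000 + 1) − 1000 = -3.68‰
step 2: δ = (-3.68 + 1000)·(5.0/1000 + 1) − 1000 = 1.30‰
step 3: δ = (1.30 + 1000)·(-19.2/1000 + 1) − 1000 = -17.92‰

-17.9‰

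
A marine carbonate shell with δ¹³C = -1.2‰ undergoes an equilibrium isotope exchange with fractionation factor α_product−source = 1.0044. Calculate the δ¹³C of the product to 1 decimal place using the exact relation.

δ_product = (δ_source + 1000)·α − 1000
δ_product = (-1.2 + 1000) × 1.0044 − 1000
δ_product = 1003.195 − 1000 = 3.19‰

3.2‰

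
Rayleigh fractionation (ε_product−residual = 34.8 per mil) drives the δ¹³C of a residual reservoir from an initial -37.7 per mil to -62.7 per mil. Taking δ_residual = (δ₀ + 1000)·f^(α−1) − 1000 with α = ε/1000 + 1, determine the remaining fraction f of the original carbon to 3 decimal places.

α − 1 = ε/1000 = 0.0348
(δ_res + 1000)/(δ₀ + 1000) = (-62.7 + 1000)/(-37.7 + 1000) = 937.3/962.3 = 0.974021
f = 0.974021^(1/0.0348) = exp(ln(0.974021)/0.0348) = exp(-0.02632/0.0348)
f = exp(-0.7564) = 0.4694

0.469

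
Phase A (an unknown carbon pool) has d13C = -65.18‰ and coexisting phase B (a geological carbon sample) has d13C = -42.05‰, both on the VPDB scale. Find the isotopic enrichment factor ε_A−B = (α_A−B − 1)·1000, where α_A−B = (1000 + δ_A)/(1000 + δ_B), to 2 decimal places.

α_A−B = (1000 + -65.18) / (1000 + -42.05) = 934.82 / 957.95 = 0.975855
ε_A−B = (0.975855 − 1) × 1000 = -24.145‰
(The approximation ε ≈ δ_A − δ_B would give -23.13‰.)

-24.15‰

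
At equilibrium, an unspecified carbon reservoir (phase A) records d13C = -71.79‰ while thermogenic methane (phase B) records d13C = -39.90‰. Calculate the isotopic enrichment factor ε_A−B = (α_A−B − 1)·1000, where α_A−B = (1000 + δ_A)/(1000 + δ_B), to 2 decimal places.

-33.22‰

α_A−B = (1000 + -71.79) / (1000 + -39.90) = 928.21 / 960.10 = 0.966785
ε_A−B = (0.966785 − 1) × 1000 = -33.215‰
(The approximation ε ≈ δ_A − δ_B would give -31.89‰.)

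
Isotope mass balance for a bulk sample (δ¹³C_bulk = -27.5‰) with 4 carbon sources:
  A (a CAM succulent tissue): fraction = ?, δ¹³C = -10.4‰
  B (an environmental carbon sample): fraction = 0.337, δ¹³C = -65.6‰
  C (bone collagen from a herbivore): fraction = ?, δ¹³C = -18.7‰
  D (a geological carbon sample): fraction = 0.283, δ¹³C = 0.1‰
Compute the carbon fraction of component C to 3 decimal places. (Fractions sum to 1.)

0.177

Let f_C and f_A be the unknown fractions; fractions sum to 1 so f_C + f_A = 0.380.
Mass balance: Σ fᵢ·δᵢ = δ_bulk ⇒ f_C·(-18.7) + f_A·(-10.4) = -27.5 − (-22.079) = -5.421
Substitute f_A = 0.380 − f_C:
f_C·(-18.7 − -10.4) = -5.421 − 0.380×(-10.4) = -1.469
f_C = -1.469 / -8.3 = 0.1770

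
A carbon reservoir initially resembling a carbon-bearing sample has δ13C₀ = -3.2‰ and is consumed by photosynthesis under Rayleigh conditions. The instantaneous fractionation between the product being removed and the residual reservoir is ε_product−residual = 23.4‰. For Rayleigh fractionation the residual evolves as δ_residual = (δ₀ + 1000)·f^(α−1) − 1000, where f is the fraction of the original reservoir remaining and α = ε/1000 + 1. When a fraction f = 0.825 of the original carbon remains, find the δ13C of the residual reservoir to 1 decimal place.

Rayleigh residual: δ_res = (δ₀ + 1000)·f^(α−1) − 1000
α = ε/1000 + 1 = 1.02340, so α − 1 = 0.02340
f^(α−1) = 0.825^(0.02340) = 0.995509
δ_res = (-3.2 + 1000) × 0.995509 − 1000 = 992.323 − 1000 = -7.68‰

-7.7‰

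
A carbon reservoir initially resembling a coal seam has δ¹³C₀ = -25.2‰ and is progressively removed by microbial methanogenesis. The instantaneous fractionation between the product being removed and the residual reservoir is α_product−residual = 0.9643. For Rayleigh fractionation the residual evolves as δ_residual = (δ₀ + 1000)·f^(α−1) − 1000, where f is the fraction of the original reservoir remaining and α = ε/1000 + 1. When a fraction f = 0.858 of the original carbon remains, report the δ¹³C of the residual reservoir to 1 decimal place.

Rayleigh residual: δ_res = (δ₀ + 1000)·f^(α−1) − 1000
α − 1 = -0.03570
f^(α−1) = 0.858^(-0.03570) = 1.005482
δ_res = (-25.2 + 1000) × 1.005482 − 1000 = 980.144 − 1000 = -19.86‰

-19.9‰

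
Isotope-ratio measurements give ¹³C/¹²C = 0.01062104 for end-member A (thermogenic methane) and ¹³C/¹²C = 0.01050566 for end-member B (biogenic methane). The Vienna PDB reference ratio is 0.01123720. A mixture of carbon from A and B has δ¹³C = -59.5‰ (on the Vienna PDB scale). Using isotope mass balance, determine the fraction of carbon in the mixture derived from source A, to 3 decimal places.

0.545

δ_A = (0.01062104/0.01123720 − 1)×1000 = (0.945168 − 1)×1000 = -54.832‰
δ_B = (0.01050566/0.01123720 − 1)×1000 = (0.934900 − 1)×1000 = -65.100‰
f_A = (δ_mix − δ_B)/(δ_A − δ_B) = (-59.5 − (-65.100))/(-54.832 − (-65.100))
f_A = 5.600 / 10.268 = 0.5454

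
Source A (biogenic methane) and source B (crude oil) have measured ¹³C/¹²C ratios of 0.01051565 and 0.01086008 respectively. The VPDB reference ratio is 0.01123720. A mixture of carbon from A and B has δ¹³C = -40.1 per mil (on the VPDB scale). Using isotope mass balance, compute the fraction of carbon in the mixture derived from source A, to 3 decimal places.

δ_A = (0.01051565/0.01123720 − 1)×1000 = (0.935789 − 1)×1000 = -64.211 per mil
δ_B = (0.01086008/0.01123720 − 1)×1000 = (0.966440 − 1)×1000 = -33.560 per mil
f_A = (δ_mix − δ_B)/(δ_A − δ_B) = (-40.1 − (-33.560))/(-64.211 − (-33.560))
f_A = -6.540 / -30.651 = 0.2134

0.213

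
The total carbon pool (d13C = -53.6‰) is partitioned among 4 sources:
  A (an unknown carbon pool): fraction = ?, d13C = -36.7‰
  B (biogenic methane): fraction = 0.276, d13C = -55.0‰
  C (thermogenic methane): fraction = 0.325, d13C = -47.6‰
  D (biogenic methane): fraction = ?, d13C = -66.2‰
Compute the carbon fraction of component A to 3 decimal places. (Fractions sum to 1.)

0.117

Let f_A and f_D be the unknown fractions; fractions sum to 1 so f_A + f_D = 0.399.
Mass balance: Σ fᵢ·δᵢ = δ_bulk ⇒ f_A·(-36.7) + f_D·(-66.2) = -53.6 − (-30.650) = -22.950
Substitute f_D = 0.399 − f_A:
f_A·(-36.7 − -66.2) = -22.950 − 0.399×(-66.2) = 3.464
f_A = 3.464 / 29.5 = 0.1174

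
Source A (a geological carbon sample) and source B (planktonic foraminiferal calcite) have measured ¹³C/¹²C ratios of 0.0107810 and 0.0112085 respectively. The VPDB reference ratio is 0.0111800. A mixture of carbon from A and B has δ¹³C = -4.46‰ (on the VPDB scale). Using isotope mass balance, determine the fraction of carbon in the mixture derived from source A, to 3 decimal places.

δ_A = (0.0107810/0.0111800 − 1)×1000 = (0.964311 − 1)×1000 = -35.689‰
δ_B = (0.0112085/0.0111800 − 1)×1000 = (1.002549 − 1)×1000 = 2.549‰
f_A = (δ_mix − δ_B)/(δ_A − δ_B) = (-4.46 − (2.549))/(-35.689 − (2.549))
f_A = -7.009 / -38.238 = 0.1833

0.183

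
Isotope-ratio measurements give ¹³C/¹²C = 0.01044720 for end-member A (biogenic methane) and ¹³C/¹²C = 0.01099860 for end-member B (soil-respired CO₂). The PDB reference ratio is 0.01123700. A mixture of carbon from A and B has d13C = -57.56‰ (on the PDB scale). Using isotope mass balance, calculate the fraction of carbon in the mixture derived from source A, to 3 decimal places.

δ_A = (0.01044720/0.01123700 − 1)×1000 = (0.929714 − 1)×1000 = -70.286‰
δ_B = (0.01099860/0.01123700 − 1)×1000 = (0.978784 − 1)×1000 = -21.216‰
f_A = (δ_mix − δ_B)/(δ_A − δ_B) = (-57.56 − (-21.216))/(-70.286 − (-21.216))
f_A = -36.344 / -49.070 = 0.7407

0.741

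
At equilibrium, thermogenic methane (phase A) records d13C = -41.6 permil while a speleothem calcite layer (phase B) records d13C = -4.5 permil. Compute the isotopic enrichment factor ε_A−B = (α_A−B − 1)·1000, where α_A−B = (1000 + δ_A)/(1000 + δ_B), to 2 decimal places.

α_A−B = (1000 + -41.6) / (1000 + -4.5) = 958.4 / 995.5 = 0.962732
ε_A−B = (0.962732 − 1) × 1000 = -37.268 permil
(The approximation ε ≈ δ_A − δ_B would give -37.1 permil.)

-37.27 permil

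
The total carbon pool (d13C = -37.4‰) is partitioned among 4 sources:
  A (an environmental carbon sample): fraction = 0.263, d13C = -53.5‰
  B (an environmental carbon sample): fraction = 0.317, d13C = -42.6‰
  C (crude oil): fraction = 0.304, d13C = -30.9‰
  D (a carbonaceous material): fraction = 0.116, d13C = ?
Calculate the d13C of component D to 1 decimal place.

-3.7‰

Isotope mass balance: δ_bulk = Σ fᵢ·δᵢ.
-37.4 = 0.263×(-53.5) + 0.317×(-42.6) + 0.304×(-30.9) + 0.116×δ_D
0.116·δ_D = -37.4 − (-36.968) = -0.432
δ_D = -0.432 / 0.116 = -3.72‰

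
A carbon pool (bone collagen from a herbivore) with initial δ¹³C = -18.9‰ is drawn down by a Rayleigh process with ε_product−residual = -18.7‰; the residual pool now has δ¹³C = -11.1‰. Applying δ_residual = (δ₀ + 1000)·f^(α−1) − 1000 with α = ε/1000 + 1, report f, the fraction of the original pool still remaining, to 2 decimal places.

α − 1 = ε/1000 = -0.0187
(δ_res + 1000)/(δ₀ + 1000) = (-11.1 + 1000)/(-18.9 + 1000) = 988.9/981.1 = 1.007950
f = 1.007950^(1/-0.0187) = exp(ln(1.007950)/-0.0187) = exp(0.00792/-0.0187)
f = exp(-0.4235) = 0.6548

0.65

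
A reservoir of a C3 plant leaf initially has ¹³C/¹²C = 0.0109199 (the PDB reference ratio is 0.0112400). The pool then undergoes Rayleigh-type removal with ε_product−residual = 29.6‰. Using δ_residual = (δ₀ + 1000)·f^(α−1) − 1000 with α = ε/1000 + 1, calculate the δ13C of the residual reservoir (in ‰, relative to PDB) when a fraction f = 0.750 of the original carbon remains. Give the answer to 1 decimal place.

-36.7‰

δ₀ = (0.0109199/0.0112400 − 1)×1000 = (0.971521 − 1)×1000 = -28.479‰
α − 1 = ε/1000 = 0.0296
f^(α−1) = 0.750^(0.0296) = 0.991521
δ_res = (-28.479 + 1000) × 0.991521 − 1000 = 963.284 − 1000 = -36.72‰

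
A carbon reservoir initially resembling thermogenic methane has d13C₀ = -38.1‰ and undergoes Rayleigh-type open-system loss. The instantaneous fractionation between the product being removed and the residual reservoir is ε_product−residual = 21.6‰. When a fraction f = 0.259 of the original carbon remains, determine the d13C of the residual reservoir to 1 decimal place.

Rayleigh residual: δ_res = (δ₀ + 1000)·f^(α−1) − 1000
α = ε/1000 + 1 = 1.02160, so α − 1 = 0.02160
f^(α−1) = 0.259^(0.02160) = 0.971242
δ_res = (-38.1 + 1000) × 0.971242 − 1000 = 934.237 − 1000 = -65.76‰

-65.8‰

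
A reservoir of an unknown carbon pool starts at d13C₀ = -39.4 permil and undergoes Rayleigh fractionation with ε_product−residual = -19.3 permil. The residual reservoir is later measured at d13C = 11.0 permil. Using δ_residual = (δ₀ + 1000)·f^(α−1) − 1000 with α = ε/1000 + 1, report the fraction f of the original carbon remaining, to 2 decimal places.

0.07

α − 1 = ε/1000 = -0.0193
(δ_res + 1000)/(δ₀ + 1000) = (11.0 + 1000)/(-39.4 + 1000) = 1011.0/960.6 = 1.052467
f = 1.052467^(1/-0.0193) = exp(ln(1.052467)/-0.0193) = exp(0.05114/-0.0193)
f = exp(-2.6496) = 0.0707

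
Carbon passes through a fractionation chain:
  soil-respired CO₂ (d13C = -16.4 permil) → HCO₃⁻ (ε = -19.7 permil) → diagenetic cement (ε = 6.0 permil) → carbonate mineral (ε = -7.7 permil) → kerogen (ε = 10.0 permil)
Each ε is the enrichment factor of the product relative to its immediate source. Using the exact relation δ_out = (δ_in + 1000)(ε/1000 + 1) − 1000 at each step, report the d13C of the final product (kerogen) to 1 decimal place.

-27.8 permil

step 1: δ = (-16.40 + 1000)·(-19.7/1000 + 1) − 1000 = -35.78 permil
step 2: δ = (-35.78 + 1000)·(6.0/1000 + 1) − 1000 = -29.99 permil
step 3: δ = (-29.99 + 1000)·(-7.7/1000 + 1) − 1000 = -37.46 permil
step 4: δ = (-37.46 + 1000)·(10.0/1000 + 1) − 1000 = -27.84 permil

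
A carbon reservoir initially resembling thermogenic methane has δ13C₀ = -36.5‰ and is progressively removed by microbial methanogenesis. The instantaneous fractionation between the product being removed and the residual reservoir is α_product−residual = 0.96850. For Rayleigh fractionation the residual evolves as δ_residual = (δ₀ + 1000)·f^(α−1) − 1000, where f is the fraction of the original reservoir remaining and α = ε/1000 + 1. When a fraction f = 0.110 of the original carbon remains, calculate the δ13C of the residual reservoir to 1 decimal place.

Rayleigh residual: δ_res = (δ₀ + 1000)·f^(α−1) − 1000
α − 1 = -0.03150
f^(α−1) = 0.110^(-0.03150) = 1.072003
δ_res = (-36.5 + 1000) × 1.072003 − 1000 = 1032.875 − 1000 = 32.88‰

32.9‰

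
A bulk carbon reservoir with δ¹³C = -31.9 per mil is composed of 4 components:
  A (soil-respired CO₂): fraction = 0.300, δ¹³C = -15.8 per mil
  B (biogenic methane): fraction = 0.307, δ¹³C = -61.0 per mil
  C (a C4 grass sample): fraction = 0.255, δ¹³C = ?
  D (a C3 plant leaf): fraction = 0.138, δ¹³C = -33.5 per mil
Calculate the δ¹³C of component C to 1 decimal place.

-14.9 per mil

Isotope mass balance: δ_bulk = Σ fᵢ·δᵢ.
-31.9 = 0.300×(-15.8) + 0.307×(-61.0) + 0.255×δ_C + 0.138×(-33.5)
0.255·δ_C = -31.9 − (-28.090) = -3.810
δ_C = -3.810 / 0.255 = -14.94 per mil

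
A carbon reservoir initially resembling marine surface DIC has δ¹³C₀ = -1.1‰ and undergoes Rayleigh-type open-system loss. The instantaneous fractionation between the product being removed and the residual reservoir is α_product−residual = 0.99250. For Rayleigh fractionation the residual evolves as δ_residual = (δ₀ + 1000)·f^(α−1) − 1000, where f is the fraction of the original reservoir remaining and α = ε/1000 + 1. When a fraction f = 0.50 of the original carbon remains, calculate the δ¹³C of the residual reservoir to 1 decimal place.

4.1‰

Rayleigh residual: δ_res = (δ₀ + 1000)·f^(α−1) − 1000
α − 1 = -0.00750
f^(α−1) = 0.50^(-0.00750) = 1.005212
δ_res = (-1.1 + 1000) × 1.005212 − 1000 = 1004.106 − 1000 = 4.11‰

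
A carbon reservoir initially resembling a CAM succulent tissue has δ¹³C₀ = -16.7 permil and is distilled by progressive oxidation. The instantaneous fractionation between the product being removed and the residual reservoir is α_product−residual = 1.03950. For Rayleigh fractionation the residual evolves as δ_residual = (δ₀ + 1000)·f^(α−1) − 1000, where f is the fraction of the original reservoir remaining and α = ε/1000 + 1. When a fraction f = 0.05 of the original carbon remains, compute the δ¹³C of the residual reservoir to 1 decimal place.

Rayleigh residual: δ_res = (δ₀ + 1000)·f^(α−1) − 1000
α − 1 = 0.03950
f^(α−1) = 0.05^(0.03950) = 0.888402
δ_res = (-16.7 + 1000) × 0.888402 − 1000 = 873.565 − 1000 = -126.43 permil

-126.4 permil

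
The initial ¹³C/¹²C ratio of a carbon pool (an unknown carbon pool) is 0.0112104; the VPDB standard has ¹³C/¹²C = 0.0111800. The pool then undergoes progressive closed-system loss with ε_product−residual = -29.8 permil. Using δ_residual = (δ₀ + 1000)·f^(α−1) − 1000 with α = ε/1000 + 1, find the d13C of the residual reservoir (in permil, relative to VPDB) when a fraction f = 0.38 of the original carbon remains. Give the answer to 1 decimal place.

32.1 permil

δ₀ = (0.0112104/0.0111800 − 1)×1000 = (1.002719 − 1)×1000 = 2.719 permil
α − 1 = ε/1000 = -0.0298
f^(α−1) = 0.38^(-0.0298) = 1.029254
δ_res = (2.719 + 1000) × 1.029254 − 1000 = 1032.052 − 1000 = 32.05 permil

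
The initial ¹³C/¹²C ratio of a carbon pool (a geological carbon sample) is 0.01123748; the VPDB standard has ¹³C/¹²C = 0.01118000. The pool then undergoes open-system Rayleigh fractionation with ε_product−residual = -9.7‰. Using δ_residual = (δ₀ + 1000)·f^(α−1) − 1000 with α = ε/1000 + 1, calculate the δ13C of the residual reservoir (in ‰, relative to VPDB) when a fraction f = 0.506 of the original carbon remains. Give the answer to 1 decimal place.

δ₀ = (0.01123748/0.01118000 − 1)×1000 = (1.005141 − 1)×1000 = 5.141‰
α − 1 = ε/1000 = -0.0097
f^(α−1) = 0.506^(-0.0097) = 1.006630
δ_res = (5.141 + 1000) × 1.006630 − 1000 = 1011.805 − 1000 = 11.81‰

11.8‰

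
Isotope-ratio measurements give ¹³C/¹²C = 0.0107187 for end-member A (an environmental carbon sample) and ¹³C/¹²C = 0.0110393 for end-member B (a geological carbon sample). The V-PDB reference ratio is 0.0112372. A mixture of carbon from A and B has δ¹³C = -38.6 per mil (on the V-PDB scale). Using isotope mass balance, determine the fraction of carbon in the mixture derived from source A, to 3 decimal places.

0.736

δ_A = (0.0107187/0.0112372 − 1)×1000 = (0.953859 − 1)×1000 = -46.141 per mil
δ_B = (0.0110393/0.0112372 − 1)×1000 = (0.982389 − 1)×1000 = -17.611 per mil
f_A = (δ_mix − δ_B)/(δ_A − δ_B) = (-38.6 − (-17.611))/(-46.141 − (-17.611))
f_A = -20.989 / -28.530 = 0.7357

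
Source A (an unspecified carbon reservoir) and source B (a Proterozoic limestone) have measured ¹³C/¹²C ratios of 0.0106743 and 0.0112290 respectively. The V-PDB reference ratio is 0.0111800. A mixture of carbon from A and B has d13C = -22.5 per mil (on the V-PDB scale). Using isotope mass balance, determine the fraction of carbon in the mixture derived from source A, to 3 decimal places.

0.542

δ_A = (0.0106743/0.0111800 − 1)×1000 = (0.954767 − 1)×1000 = -45.233 per mil
δ_B = (0.0112290/0.0111800 − 1)×1000 = (1.004383 − 1)×1000 = 4.383 per mil
f_A = (δ_mix − δ_B)/(δ_A − δ_B) = (-22.5 − (4.383))/(-45.233 − (4.383))
f_A = -26.883 / -49.615 = 0.5418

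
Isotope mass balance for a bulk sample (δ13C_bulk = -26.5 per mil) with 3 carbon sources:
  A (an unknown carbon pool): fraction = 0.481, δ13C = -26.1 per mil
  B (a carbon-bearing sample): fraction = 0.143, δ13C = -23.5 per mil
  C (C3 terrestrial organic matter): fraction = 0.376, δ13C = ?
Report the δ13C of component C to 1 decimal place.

Isotope mass balance: δ_bulk = Σ fᵢ·δᵢ.
-26.5 = 0.481×(-26.1) + 0.143×(-23.5) + 0.376×δ_C
0.376·δ_C = -26.5 − (-15.915) = -10.585
δ_C = -10.585 / 0.376 = -28.15 per mil

-28.2 per mil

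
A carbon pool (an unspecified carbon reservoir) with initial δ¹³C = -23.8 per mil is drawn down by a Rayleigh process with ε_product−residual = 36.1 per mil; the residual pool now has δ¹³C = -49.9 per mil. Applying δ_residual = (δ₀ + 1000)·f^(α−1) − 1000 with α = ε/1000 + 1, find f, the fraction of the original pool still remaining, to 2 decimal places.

α − 1 = ε/1000 = 0.0361
(δ_res + 1000)/(δ₀ + 1000) = (-49.9 + 1000)/(-23.8 + 1000) = 950.1/976.2 = 0.973264
f = 0.973264^(1/0.0361) = exp(ln(0.973264)/0.0361) = exp(-0.02710/0.0361)
f = exp(-0.7507) = 0.4720

0.47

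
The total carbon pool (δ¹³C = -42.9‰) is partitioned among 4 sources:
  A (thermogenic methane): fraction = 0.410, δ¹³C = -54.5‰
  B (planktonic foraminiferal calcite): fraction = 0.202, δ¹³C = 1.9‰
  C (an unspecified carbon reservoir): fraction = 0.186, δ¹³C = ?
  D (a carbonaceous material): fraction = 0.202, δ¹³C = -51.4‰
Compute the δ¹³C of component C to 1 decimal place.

-56.8‰

Isotope mass balance: δ_bulk = Σ fᵢ·δᵢ.
-42.9 = 0.410×(-54.5) + 0.202×(1.9) + 0.186×δ_C + 0.202×(-51.4)
0.186·δ_C = -42.9 − (-32.344) = -10.556
δ_C = -10.556 / 0.186 = -56.75‰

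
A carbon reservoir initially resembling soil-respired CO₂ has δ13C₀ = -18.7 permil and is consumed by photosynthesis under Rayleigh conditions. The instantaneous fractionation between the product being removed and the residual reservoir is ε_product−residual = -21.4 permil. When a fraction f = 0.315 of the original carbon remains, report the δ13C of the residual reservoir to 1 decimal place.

Rayleigh residual: δ_res = (δ₀ + 1000)·f^(α−1) − 1000
α = ε/1000 + 1 = 0.97860, so α − 1 = -0.02140
f^(α−1) = 0.315^(-0.02140) = 1.025029
δ_res = (-18.7 + 1000) × 1.025029 − 1000 = 1005.861 − 1000 = 5.86 permil

5.9 permil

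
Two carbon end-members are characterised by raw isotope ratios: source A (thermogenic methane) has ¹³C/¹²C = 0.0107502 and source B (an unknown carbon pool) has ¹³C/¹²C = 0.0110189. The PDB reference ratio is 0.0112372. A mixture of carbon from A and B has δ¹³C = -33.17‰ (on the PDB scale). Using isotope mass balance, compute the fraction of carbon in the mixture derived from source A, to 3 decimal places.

0.575

δ_A = (0.0107502/0.0112372 − 1)×1000 = (0.956662 − 1)×1000 = -43.338‰
δ_B = (0.0110189/0.0112372 − 1)×1000 = (0.980573 − 1)×1000 = -19.427‰
f_A = (δ_mix − δ_B)/(δ_A − δ_B) = (-33.17 − (-19.427))/(-43.338 − (-19.427))
f_A = -13.743 / -23.912 = 0.5748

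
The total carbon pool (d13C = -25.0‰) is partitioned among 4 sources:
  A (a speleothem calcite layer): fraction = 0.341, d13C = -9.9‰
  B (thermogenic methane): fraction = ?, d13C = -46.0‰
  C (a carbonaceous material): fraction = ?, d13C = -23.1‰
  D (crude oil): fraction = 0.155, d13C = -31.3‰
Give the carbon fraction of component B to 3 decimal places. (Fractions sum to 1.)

Let f_B and f_C be the unknown fractions; fractions sum to 1 so f_B + f_C = 0.504.
Mass balance: Σ fᵢ·δᵢ = δ_bulk ⇒ f_B·(-46.0) + f_C·(-23.1) = -25.0 − (-8.227) = -16.773
Substitute f_C = 0.504 − f_B:
f_B·(-46.0 − -23.1) = -16.773 − 0.504×(-23.1) = -5.130
f_B = -5.130 / -22.9 = 0.2240

0.224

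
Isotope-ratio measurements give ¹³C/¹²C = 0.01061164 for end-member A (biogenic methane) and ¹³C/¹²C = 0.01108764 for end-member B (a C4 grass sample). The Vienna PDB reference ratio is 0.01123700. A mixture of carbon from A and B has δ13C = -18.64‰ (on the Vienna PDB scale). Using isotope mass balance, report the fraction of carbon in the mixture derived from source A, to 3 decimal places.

δ_A = (0.01061164/0.01123700 − 1)×1000 = (0.944348 − 1)×1000 = -55.652‰
δ_B = (0.01108764/0.01123700 − 1)×1000 = (0.986708 − 1)×1000 = -13.292‰
f_A = (δ_mix − δ_B)/(δ_A − δ_B) = (-18.64 − (-13.292))/(-55.652 − (-13.292))
f_A = -5.348 / -42.360 = 0.1263

0.126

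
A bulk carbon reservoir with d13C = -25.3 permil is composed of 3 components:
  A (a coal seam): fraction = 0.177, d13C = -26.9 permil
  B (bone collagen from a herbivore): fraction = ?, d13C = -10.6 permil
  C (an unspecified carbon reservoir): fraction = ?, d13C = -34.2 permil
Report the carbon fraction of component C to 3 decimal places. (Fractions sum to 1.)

Let f_C and f_B be the unknown fractions; fractions sum to 1 so f_C + f_B = 0.823.
Mass balance: Σ fᵢ·δᵢ = δ_bulk ⇒ f_C·(-34.2) + f_B·(-10.6) = -25.3 − (-4.761) = -20.539
Substitute f_B = 0.823 − f_C:
f_C·(-34.2 − -10.6) = -20.539 − 0.823×(-10.6) = -11.815
f_C = -11.815 / -23.6 = 0.5006

0.501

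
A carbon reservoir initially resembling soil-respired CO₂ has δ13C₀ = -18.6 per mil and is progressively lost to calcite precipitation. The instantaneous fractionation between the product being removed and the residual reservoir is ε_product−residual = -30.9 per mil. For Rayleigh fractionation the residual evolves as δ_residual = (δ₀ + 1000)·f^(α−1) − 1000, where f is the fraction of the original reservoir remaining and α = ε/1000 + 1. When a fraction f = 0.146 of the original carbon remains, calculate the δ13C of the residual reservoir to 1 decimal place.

41.5 per mil

Rayleigh residual: δ_res = (δ₀ + 1000)·f^(α−1) − 1000
α = ε/1000 + 1 = 0.96910, so α − 1 = -0.03090
f^(α−1) = 0.146^(-0.03090) = 1.061259
δ_res = (-18.6 + 1000) × 1.061259 − 1000 = 1041.520 − 1000 = 41.52 per mil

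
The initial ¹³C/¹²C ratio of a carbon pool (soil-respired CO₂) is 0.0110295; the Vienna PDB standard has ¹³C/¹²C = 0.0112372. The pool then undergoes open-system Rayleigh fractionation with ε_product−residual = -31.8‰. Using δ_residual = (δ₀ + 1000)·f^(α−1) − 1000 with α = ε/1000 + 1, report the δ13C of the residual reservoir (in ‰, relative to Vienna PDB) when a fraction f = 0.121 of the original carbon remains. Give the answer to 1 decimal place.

δ₀ = (0.0110295/0.0112372 − 1)×1000 = (0.981517 − 1)×1000 = -18.483‰
α − 1 = ε/1000 = -0.0318
f^(α−1) = 0.121^(-0.0318) = 1.069467
δ_res = (-18.483 + 1000) × 1.069467 − 1000 = 1049.700 − 1000 = 49.70‰

49.7‰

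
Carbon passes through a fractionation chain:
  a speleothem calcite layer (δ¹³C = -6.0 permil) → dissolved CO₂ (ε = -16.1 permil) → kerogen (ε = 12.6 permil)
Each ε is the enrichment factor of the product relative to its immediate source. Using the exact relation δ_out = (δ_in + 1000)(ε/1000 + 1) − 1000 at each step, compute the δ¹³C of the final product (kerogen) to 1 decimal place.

-9.7 permil

step 1: δ = (-6.00 + 1000)·(-16.1/1000 + 1) − 1000 = -22.00 permil
step 2: δ = (-22.00 + 1000)·(12.6/1000 + 1) − 1000 = -9.68 permil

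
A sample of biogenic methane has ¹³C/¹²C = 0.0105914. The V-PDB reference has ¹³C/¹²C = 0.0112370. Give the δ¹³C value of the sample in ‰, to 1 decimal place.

-57.5‰

δ¹³C = (R_sample / R_standard − 1) × 1000
R_sample / R_standard = 0.0105914 / 0.0112370 = 0.942547
δ¹³C = (0.942547 − 1) × 1000 = -57.45‰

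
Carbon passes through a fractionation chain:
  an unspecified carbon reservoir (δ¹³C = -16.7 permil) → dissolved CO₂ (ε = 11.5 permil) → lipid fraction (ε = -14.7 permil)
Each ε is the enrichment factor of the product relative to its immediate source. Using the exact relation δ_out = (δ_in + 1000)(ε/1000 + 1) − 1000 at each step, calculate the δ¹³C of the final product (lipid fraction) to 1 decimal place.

step 1: δ = (-16.70 + 1000)·(11.5/1000 + 1) − 1000 = -5.39 permil
step 2: δ = (-5.39 + 1000)·(-14.7/1000 + 1) − 1000 = -20.01 permil

-20.0 permil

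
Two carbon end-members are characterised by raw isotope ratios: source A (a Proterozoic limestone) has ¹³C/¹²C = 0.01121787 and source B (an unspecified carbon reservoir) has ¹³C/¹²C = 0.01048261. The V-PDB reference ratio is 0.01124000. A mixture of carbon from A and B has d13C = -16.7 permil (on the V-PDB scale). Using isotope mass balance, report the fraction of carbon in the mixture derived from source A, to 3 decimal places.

δ_A = (0.01121787/0.01124000 − 1)×1000 = (0.998031 − 1)×1000 = -1.969 permil
δ_B = (0.01048261/0.01124000 − 1)×1000 = (0.932617 − 1)×1000 = -67.383 permil
f_A = (δ_mix − δ_B)/(δ_A − δ_B) = (-16.7 − (-67.383))/(-1.969 − (-67.383))
f_A = 50.683 / 65.415 = 0.7748

0.775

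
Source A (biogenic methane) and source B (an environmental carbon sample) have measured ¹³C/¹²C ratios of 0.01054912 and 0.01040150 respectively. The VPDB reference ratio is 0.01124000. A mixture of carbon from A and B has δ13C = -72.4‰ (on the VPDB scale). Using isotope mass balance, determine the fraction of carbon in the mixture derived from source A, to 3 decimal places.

0.167

δ_A = (0.01054912/0.01124000 − 1)×1000 = (0.938534 − 1)×1000 = -61.466‰
δ_B = (0.01040150/0.01124000 − 1)×1000 = (0.925400 − 1)×1000 = -74.600‰
f_A = (δ_mix − δ_B)/(δ_A − δ_B) = (-72.4 − (-74.600))/(-61.466 − (-74.600))
f_A = 2.200 / 13.133 = 0.1675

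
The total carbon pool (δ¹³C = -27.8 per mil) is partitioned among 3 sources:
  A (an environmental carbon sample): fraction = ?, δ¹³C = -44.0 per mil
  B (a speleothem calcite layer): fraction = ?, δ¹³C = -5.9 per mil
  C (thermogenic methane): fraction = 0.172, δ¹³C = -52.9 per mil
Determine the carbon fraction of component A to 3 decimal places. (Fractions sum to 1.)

0.363

Let f_A and f_B be the unknown fractions; fractions sum to 1 so f_A + f_B = 0.828.
Mass balance: Σ fᵢ·δᵢ = δ_bulk ⇒ f_A·(-44.0) + f_B·(-5.9) = -27.8 − (-9.099) = -18.701
Substitute f_B = 0.828 − f_A:
f_A·(-44.0 − -5.9) = -18.701 − 0.828×(-5.9) = -13.816
f_A = -13.816 / -38.1 = 0.3626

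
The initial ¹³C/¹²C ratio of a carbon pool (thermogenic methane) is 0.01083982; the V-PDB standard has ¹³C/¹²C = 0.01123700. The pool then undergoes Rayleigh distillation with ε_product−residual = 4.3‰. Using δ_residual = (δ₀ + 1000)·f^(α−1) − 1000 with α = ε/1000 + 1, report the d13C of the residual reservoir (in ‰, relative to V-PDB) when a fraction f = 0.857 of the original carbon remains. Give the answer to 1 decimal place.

-36.0‰

δ₀ = (0.01083982/0.01123700 − 1)×1000 = (0.964654 − 1)×1000 = -35.346‰
α − 1 = ε/1000 = 0.0043
f^(α−1) = 0.857^(0.0043) = 0.999337
δ_res = (-35.346 + 1000) × 0.999337 − 1000 = 964.014 − 1000 = -35.99‰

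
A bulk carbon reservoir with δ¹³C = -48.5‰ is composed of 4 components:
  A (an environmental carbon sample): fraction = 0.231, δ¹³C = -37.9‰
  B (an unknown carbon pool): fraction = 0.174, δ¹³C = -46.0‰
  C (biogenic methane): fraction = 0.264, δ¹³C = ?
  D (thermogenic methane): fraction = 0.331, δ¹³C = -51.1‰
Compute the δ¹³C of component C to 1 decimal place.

Isotope mass balance: δ_bulk = Σ fᵢ·δᵢ.
-48.5 = 0.231×(-37.9) + 0.174×(-46.0) + 0.264×δ_C + 0.331×(-51.1)
0.264·δ_C = -48.5 − (-33.673) = -14.827
δ_C = -14.827 / 0.264 = -56.16‰

-56.2‰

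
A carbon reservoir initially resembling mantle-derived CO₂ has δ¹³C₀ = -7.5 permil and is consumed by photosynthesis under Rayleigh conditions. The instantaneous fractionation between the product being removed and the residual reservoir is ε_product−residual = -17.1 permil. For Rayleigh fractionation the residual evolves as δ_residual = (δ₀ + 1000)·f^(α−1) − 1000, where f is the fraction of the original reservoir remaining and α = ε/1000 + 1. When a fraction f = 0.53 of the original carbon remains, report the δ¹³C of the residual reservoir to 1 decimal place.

3.3 permil

Rayleigh residual: δ_res = (δ₀ + 1000)·f^(α−1) − 1000
α = ε/1000 + 1 = 0.98290, so α − 1 = -0.01710
f^(α−1) = 0.53^(-0.01710) = 1.010916
δ_res = (-7.5 + 1000) × 1.010916 − 1000 = 1003.334 − 1000 = 3.33 permil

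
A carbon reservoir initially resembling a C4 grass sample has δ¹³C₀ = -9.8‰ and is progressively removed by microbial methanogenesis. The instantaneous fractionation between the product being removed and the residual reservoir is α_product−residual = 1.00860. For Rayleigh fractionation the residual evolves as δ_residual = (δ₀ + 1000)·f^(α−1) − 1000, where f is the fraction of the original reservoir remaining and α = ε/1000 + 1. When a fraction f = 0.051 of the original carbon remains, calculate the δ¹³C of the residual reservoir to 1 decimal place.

-34.8‰

Rayleigh residual: δ_res = (δ₀ + 1000)·f^(α−1) − 1000
α − 1 = 0.00860
f^(α−1) = 0.051^(0.00860) = 0.974732
δ_res = (-9.8 + 1000) × 0.974732 − 1000 = 965.179 − 1000 = -34.82‰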